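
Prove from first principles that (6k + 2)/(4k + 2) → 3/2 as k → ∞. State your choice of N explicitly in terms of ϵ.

N = (1/4)/ϵ

Fix ϵ > 0. For k ≥ 1, |(6k + 2)/(4k + 2) − (3/2)| = |-4|/(4(4k + 2)) = 4/(4(4k + 2)).
Since 4k + 2 ≥ 4k for k ≥ 1, this is ≤ 4/(4·4k) = (1/4)/k.
So |(6k + 2)/(4k + 2) − (3/2)| < ϵ whenever k > (1/4)/ϵ.
Take N = (1/4)/ϵ. If k > N then |(6k + 2)/(4k + 2) − (3/2)| ≤ (1/4)/k < ϵ.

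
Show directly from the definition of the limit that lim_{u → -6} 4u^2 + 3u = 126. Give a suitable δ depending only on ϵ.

δ = min(1, ϵ/49)

Let ϵ > 0. We want δ > 0 such that 0 < |u + 6| < δ implies |(4u^2 + 3u) − 126| < ϵ.
(4u^2 + 3u) − 126 = 4u^2 + 3u - 126 = (u + 6)(4u - 21).
So |(4u^2 + 3u) − 126| = |u + 6|·|4u - 21|.
Require δ ≤ 1. Then |u + 6| < 1 gives |u| < 7, and by the triangle inequality |4u - 21| ≤ 4·7 + 21 = 49.
Hence |(4u^2 + 3u) − 126| ≤ 49|u + 6| < ϵ provided |u + 6| < ϵ/49.
Choosing δ = min(1, ϵ/49) ensures both conditions, hence |(4u^2 + 3u) − 126| < ϵ.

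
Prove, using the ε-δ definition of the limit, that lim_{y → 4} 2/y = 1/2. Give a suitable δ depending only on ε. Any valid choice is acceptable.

Let ε > 0 be given. We seek δ > 0 such that 0 < |y − 4| < δ implies |2/y − (1/2)| < ε.
|2/y − (1/2)| = 2·|4 − y|/(4·|y|) = 2|y − 4|/(4|y|).
Restrict δ ≤ 2. Then |y − 4| < 2 gives |y| > 2, so 4|y| > 8.
Then |2/y − (1/2)| < 2|y − 4|/8, which is < ε when |y − 4| < 4ε.
Take δ = min(2, 4ε). Then 0 < |y − 4| < δ gives both |y − 4| < 2 and |y − 4| < 4ε, so |2/y − (1/2)| < ε.

δ = min(2, 4ε)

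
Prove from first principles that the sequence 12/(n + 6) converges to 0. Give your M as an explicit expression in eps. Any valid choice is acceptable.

M = 12/eps

Suppose eps > 0. For n ≥ 1, |12/(n + 6) − 0| = 12/(n + 6) ≤ 12/n.
We need 12/n < eps, i.e. n > 12/eps.
Take M = 12/eps. If n > M then |12/(n + 6)| ≤ 12/n < eps.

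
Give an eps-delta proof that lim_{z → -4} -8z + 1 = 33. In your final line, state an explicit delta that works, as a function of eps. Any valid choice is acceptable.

Let eps > 0 be given. We need delta > 0 so that 0 < |z + 4| < delta implies |(-8z + 1) − 33| < eps.
Since (-8z + 1) − 33 = -8(z + 4), we have |(-8z + 1) − 33| = 8|z + 4|.
So 8|z + 4| < eps exactly when |z + 4| < eps/8.
Take delta = eps/8. If 0 < |z + 4| < delta then |(-8z + 1) − 33| = 8|z + 4| < 8·(eps/8) = eps.

delta = eps/8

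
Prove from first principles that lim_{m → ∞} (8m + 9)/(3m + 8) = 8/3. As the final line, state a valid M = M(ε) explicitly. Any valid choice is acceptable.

Fix ε > 0. For m ≥ 1, |(8m + 9)/(3m + 8) − (8/3)| = |-37|/(3(3m + 8)) = 37/(3(3m + 8)).
Since 3m + 8 ≥ 3m for m ≥ 1, this is ≤ 37/(3·3m) = (37/9)/m.
So |(8m + 9)/(3m + 8) − (8/3)| < ε whenever m > (37/9)/ε.
Take M = (37/9)/ε. If m > M then |(8m + 9)/(3m + 8) − (8/3)| ≤ (37/9)/m < ε.

M = (37/9)/ε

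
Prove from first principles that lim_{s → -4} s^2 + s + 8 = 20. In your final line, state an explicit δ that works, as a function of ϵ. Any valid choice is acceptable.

Suppose ϵ > 0. We want δ > 0 such that 0 < |s + 4| < δ implies |(s^2 + s + 8) − 20| < ϵ.
(s^2 + s + 8) − 20 = s^2 + s - 12 = (s + 4)(s - 3).
So |(s^2 + s + 8) − 20| = |s + 4|·|s - 3|.
Assume first that |s + 4| < 1, so |s| < 5. Then |s - 3| ≤ 5 + 3 = 8.
Hence |(s^2 + s + 8) − 20| ≤ 8|s + 4| < ϵ provided |s + 4| < ϵ/8.
Choosing δ = min(1, ϵ/8) ensures both conditions, hence |(s^2 + s + 8) − 20| < ϵ.

δ = min(1, ϵ/8)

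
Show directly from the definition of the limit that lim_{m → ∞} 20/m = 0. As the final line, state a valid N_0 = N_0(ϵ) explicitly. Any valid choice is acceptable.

N_0 = 20/ϵ

Let ϵ > 0. For m ≥ 1, |20/m − 0| = 20/(m) ≤ 20/m.
We need 20/m < ϵ, i.e. m > 20/ϵ.
Take N_0 = 20/ϵ. If m > N_0 then |20/m| ≤ 20/m < ϵ.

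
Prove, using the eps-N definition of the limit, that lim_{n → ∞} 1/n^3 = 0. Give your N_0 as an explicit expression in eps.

Fix eps > 0. For n ≥ 1, |1/n^3 − 0| = 1/n^3.
1/n^3 < eps ⇔ n^3 > 1/eps ⇔ n > (1/eps)^{1/3}.
Take N_0 = (1/eps)^{1/3}. Then n > N_0 implies 1/n^3 < eps.

N_0 = (1/eps)^{1/3}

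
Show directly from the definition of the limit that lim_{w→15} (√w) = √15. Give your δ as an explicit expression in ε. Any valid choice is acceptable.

Fix ε > 0. We want δ > 0 such that 0 < |w − 15| < δ implies |√w − √15| < ε.
Rationalise: √w − √15 = (w − 15)/(√w + √15), so |√w − √15| = |w − 15|/(√w + √15).
Restrict δ ≤ 15 so that |w − 15| < 15 forces w > 0, and then √w + √15 > √15.
Hence |√w − √15| < |w − 15|/√15, which is < ε once |w − 15| < √15·ε.
Take δ = min(15, √15·ε). If 0 < |w − 15| < δ then w > 0 and |√w − √15| < |w − 15|/√15 < ε.

δ = min(15, √15·ε)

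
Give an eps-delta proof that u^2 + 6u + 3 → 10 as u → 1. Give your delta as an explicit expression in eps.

delta = min(2, eps/10)

Let eps > 0. We want delta > 0 such that 0 < |u − 1| < delta implies |(u^2 + 6u + 3) − 10| < eps.
(u^2 + 6u + 3) − 10 = u^2 + 6u - 7 = (u − 1)(u + 7).
So |(u^2 + 6u + 3) − 10| = |u − 1|·|u + 7|.
Require delta ≤ 2. Then |u − 1| < 2 gives |u| < 3, and by the triangle inequality |u + 7| ≤ 3 + 7 = 10.
Hence |(u^2 + 6u + 3) − 10| ≤ 10|u − 1| < eps provided |u − 1| < eps/10.
Take delta = min(2, eps/10). Then 0 < |u − 1| < delta gives both |u − 1| < 2 and |u − 1| < eps/10, so |(u^2 + 6u + 3) − 10| < eps.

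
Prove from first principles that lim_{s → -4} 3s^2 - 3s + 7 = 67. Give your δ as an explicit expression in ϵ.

Let ϵ > 0 be given. We want δ > 0 such that 0 < |s + 4| < δ implies |(3s^2 - 3s + 7) − 67| < ϵ.
(3s^2 - 3s + 7) − 67 = 3s^2 - 3s - 60 = (s + 4)(3s - 15).
So |(3s^2 - 3s + 7) − 67| = |s + 4|·|3s - 15|.
Require δ ≤ 2. Then |s + 4| < 2 gives |s| < 6, and by the triangle inequality |3s - 15| ≤ 3·6 + 15 = 33.
Hence |(3s^2 - 3s + 7) − 67| ≤ 33|s + 4| < ϵ provided |s + 4| < ϵ/33.
Choosing δ = min(2, ϵ/33) ensures both conditions, hence |(3s^2 - 3s + 7) − 67| < ϵ.

δ = min(2, ϵ/33)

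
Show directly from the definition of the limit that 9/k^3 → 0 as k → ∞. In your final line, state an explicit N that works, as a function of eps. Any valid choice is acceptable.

N = (9/eps)^{1/3}

Fix eps > 0. For k ≥ 1, |9/k^3 − 0| = 9/k^3.
9/k^3 < eps ⇔ k^3 > 9/eps ⇔ k > (9/eps)^{1/3}.
Take N = (9/eps)^{1/3}. Then k > N implies 9/k^3 < eps.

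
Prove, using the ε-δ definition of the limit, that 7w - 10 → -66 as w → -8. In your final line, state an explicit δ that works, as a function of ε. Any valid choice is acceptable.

Let ε > 0 be given. We need δ > 0 so that 0 < |w + 8| < δ implies |(7w - 10) + 66| < ε.
Since (7w - 10) + 66 = 7(w + 8), we have |(7w - 10) + 66| = 7|w + 8|.
So 7|w + 8| < ε exactly when |w + 8| < ε/7.
Choosing δ = ε/7 gives |(7w - 10) + 66| = 7|w + 8| < ε whenever |w + 8| < δ.

δ = ε/7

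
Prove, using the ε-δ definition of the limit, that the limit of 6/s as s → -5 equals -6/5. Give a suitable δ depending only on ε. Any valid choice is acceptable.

δ = min(5/2, (25/12)ε)

Let ε > 0. We seek δ > 0 such that 0 < |s + 5| < δ implies |6/s + 6/5| < ε.
|6/s + 6/5| = 6·|-5 − s|/(5·|s|) = 6|s + 5|/(5|s|).
Require δ ≤ 5/2 so that |s| > 5 − 5/2 = 5/2, hence 5|s| > 25/2.
Then |6/s + 6/5| < 6|s + 5|/(25/2), which is < ε when |s + 5| < (25/12)ε.
Take δ = min(5/2, (25/12)ε). Then 0 < |s + 5| < δ gives both |s + 5| < 5/2 and |s + 5| < (25/12)ε, so |6/s + 6/5| < ε.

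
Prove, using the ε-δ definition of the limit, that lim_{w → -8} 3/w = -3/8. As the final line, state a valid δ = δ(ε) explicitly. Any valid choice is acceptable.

δ = min(4, (32/3)ε)

Let ε > 0. We seek δ > 0 such that 0 < |w + 8| < δ implies |3/w + 3/8| < ε.
|3/w + 3/8| = 3·|-8 − w|/(8·|w|) = 3|w + 8|/(8|w|).
Require δ ≤ 4 so that |w| > 8 − 4 = 4, hence 8|w| > 32.
Then |3/w + 3/8| < 3|w + 8|/32, which is < ε when |w + 8| < (32/3)ε.
Take δ = min(4, (32/3)ε). Then 0 < |w + 8| < δ gives both |w + 8| < 4 and |w + 8| < (32/3)ε, so |3/w + 3/8| < ε.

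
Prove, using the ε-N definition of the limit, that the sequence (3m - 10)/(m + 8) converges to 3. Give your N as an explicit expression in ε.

N = 34/ε

Fix ε > 0. For m ≥ 1, |(3m - 10)/(m + 8) − 3| = |-34|/((m + 8)) = 34/((m + 8)).
Since m + 8 ≥ m for m ≥ 1, this is ≤ 34/(m) = 34/m.
So |(3m - 10)/(m + 8) − 3| < ε whenever m > 34/ε.
Take N = 34/ε. If m > N then |(3m - 10)/(m + 8) − 3| ≤ 34/m < ε.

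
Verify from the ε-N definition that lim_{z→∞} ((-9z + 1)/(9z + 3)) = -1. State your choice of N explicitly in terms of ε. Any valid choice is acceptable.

N = (4/9)/ε

Suppose ε > 0. We seek N > 0 such that z > N implies |(-9z + 1)/(9z + 3) + 1| < ε.
(-9z + 1)/(9z + 3) + 1 = (9(-9z + 1) − (-9)(9z + 3)) / (9(9z + 3)) = 36/(9(9z + 3)).
For z > 0 we have 9z + 3 > 9z, so |(-9z + 1)/(9z + 3) + 1| = 36/(9(9z + 3)) < 36/(9·9z) = (4/9)/z.
Thus |(-9z + 1)/(9z + 3) + 1| < ε whenever z > (4/9)/ε.
Take N = (4/9)/ε. If z > N then |(-9z + 1)/(9z + 3) + 1| < (4/9)/z < ε.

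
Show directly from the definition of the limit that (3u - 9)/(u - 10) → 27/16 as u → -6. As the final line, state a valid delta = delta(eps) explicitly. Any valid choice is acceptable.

Let eps > 0. We want delta > 0 with 0 < |u + 6| < delta ⇒ |(3u - 9)/(u - 10) − (27/16)| < eps.
Combining over a common denominator, (3u - 9)/(u - 10) − (27/16) = [(3u - 9)·(-16) − (-27)·(u - 10)] / [(-16)·(u - 10)] = -21(u + 6) / ((-16)(u - 10)).
So |(3u - 9)/(u - 10) − (27/16)| = 21|u + 6| / (16·|u − 10|).
Restrict delta ≤ 8. Then |u + 6| < 8 gives |u − 10| = |(u + 6) + (-16)| ≥ 16 − 8 = 8.
Hence |(3u - 9)/(u - 10) − (27/16)| < 21|u + 6|/(16·8) = (21/128)|u + 6|, which is < eps once |u + 6| < (128/21)eps.
Take delta = min(8, (128/21)eps). Then 0 < |u + 6| < delta forces both bounds, so |(3u - 9)/(u - 10) − (27/16)| < eps.

delta = min(8, (128/21)eps)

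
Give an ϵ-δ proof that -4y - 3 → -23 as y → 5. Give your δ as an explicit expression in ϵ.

Let ϵ > 0. We need δ > 0 so that 0 < |y − 5| < δ implies |(-4y - 3) + 23| < ϵ.
Since (-4y - 3) + 23 = -4(y − 5), we have |(-4y - 3) + 23| = 4|y − 5|.
Thus it suffices that |y − 5| < ϵ/4.
Choosing δ = ϵ/4 gives |(-4y - 3) + 23| = 4|y − 5| < ϵ whenever |y − 5| < δ.

δ = ϵ/4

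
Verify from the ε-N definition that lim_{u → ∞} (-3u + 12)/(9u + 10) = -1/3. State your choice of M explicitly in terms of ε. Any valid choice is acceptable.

Fix ε > 0. We seek M > 0 such that u > M implies |(-3u + 12)/(9u + 10) + 1/3| < ε.
(-3u + 12)/(9u + 10) + 1/3 = (9(-3u + 12) − (-3)(9u + 10)) / (9(9u + 10)) = 138/(9(9u + 10)).
For u > 0 we have 9u + 10 > 9u, so |(-3u + 12)/(9u + 10) + 1/3| = 138/(9(9u + 10)) < 138/(9·9u) = (46/27)/u.
Thus |(-3u + 12)/(9u + 10) + 1/3| < ε whenever u > (46/27)/ε.
Take M = (46/27)/ε. If u > M then |(-3u + 12)/(9u + 10) + 1/3| < (46/27)/u < ε.

M = (46/27)/ε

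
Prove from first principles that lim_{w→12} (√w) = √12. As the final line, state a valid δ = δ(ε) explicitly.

δ = min(12, √12·ε)

Suppose ε > 0. We want δ > 0 such that 0 < |w − 12| < δ implies |√w − √12| < ε.
Multiplying by the conjugate, |√w − √12| = |w − 12|/(√w + √12).
Restrict δ ≤ 12 so that |w − 12| < 12 forces w > 0, and then √w + √12 > √12.
Hence |√w − √12| < |w − 12|/√12, which is < ε once |w − 12| < √12·ε.
Take δ = min(12, √12·ε). If 0 < |w − 12| < δ then w > 0 and |√w − √12| < |w − 12|/√12 < ε.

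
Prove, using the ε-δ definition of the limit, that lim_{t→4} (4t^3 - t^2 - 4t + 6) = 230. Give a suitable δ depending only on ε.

δ = min(1, ε/231)

Let ε > 0 be given. We want δ > 0 such that 0 < |t − 4| < δ implies |(4t^3 - t^2 - 4t + 6) − 230| < ε.
(4t^3 - t^2 - 4t + 6) − 230 = 4t^3 - t^2 - 4t - 224 = (t − 4)(4t^2 + 15t + 56).
So |(4t^3 - t^2 - 4t + 6) − 230| = |t − 4|·|4t^2 + 15t + 56|.
Assume first that |t − 4| < 1, so |t| < 5. Then |4t^2 + 15t + 56| ≤ 4·5^2 + 15·5 + 56 = 231.
Hence |(4t^3 - t^2 - 4t + 6) − 230| ≤ 231|t − 4| < ε provided |t − 4| < ε/231.
Choosing δ = min(1, ε/231) ensures both conditions, hence |(4t^3 - t^2 - 4t + 6) − 230| < ε.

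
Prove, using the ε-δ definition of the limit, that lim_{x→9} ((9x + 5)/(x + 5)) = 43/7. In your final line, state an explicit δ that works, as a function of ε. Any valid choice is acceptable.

δ = min(7, (49/20)ε)

Let ε > 0. We want δ > 0 with 0 < |x − 9| < δ ⇒ |(9x + 5)/(x + 5) − (43/7)| < ε.
Combining over a common denominator, (9x + 5)/(x + 5) − (43/7) = [(9x + 5)·14 − 86·(x + 5)] / [14·(x + 5)] = 40(x − 9) / (14(x + 5)).
So |(9x + 5)/(x + 5) − (43/7)| = 40|x − 9| / (14·|x + 5|).
Restrict δ ≤ 7. Then |x − 9| < 7 gives |x + 5| = |(x − 9) + 14| ≥ 14 − 7 = 7.
Hence |(9x + 5)/(x + 5) − (43/7)| < 40|x − 9|/(14·7) = (20/49)|x − 9|, which is < ε once |x − 9| < (49/20)ε.
Take δ = min(7, (49/20)ε). Then 0 < |x − 9| < δ forces both bounds, so |(9x + 5)/(x + 5) − (43/7)| < ε.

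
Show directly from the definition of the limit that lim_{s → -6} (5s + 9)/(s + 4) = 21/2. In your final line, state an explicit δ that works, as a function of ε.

Let ε > 0. We want δ > 0 with 0 < |s + 6| < δ ⇒ |(5s + 9)/(s + 4) − (21/2)| < ε.
Combining over a common denominator, (5s + 9)/(s + 4) − (21/2) = [(5s + 9)·(-2) − (-21)·(s + 4)] / [(-2)·(s + 4)] = 11(s + 6) / ((-2)(s + 4)).
So |(5s + 9)/(s + 4) − (21/2)| = 11|s + 6| / (2·|s + 4|).
Require δ ≤ 1, so |s + 4| ≥ |-2| − |s + 6| > 2 − 1 = 1.
Hence |(5s + 9)/(s + 4) − (21/2)| < 11|s + 6|/(2·1) = (11/2)|s + 6|, which is < ε once |s + 6| < (2/11)ε.
Take δ = min(1, (2/11)ε). Then 0 < |s + 6| < δ forces both bounds, so |(5s + 9)/(s + 4) − (21/2)| < ε.

δ = min(1, (2/11)ε)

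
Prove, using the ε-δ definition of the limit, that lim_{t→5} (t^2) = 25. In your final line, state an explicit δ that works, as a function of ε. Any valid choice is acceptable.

Let ε > 0. We seek δ > 0 with 0 < |t − 5| < δ ⇒ |t^2 − 25| < ε.
Factor: t^2 − 25 = (t − 5)(t + 5), so |t^2 − 25| = |t − 5|·|t + 5|.
Impose δ ≤ 2 so that |t| < 7; then |t + 5| ≤ 12.
Hence |t^2 − 25| ≤ 12|t − 5|, which is < ε once |t − 5| < ε/12.
Take δ = min(2, ε/12). If 0 < |t − 5| < δ then both bounds hold and |t^2 − 25| ≤ 12|t − 5| < 12·(ε/12) = ε.

δ = min(2, ε/12)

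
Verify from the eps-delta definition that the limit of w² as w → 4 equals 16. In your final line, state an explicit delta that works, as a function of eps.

Let eps > 0 be given. We seek delta > 0 with 0 < |w − 4| < delta ⇒ |w² − 16| < eps.
Factor: w² − 16 = (w − 4)(w + 4), so |w² − 16| = |w − 4|·|w + 4|.
Impose delta ≤ 2 so that |w| < 6; then |w + 4| ≤ 10.
Hence |w² − 16| ≤ 10|w − 4|, which is < eps once |w − 4| < eps/10.
Take delta = min(2, eps/10). If 0 < |w − 4| < delta then both bounds hold and |w² − 16| ≤ 10|w − 4| < 10·(eps/10) = eps.

delta = min(2, eps/10)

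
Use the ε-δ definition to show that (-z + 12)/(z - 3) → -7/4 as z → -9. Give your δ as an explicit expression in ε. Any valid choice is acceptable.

δ = min(6, 8ε)

Suppose ε > 0. We want δ > 0 with 0 < |z + 9| < δ ⇒ |(-z + 12)/(z - 3) + 7/4| < ε.
Combining over a common denominator, (-z + 12)/(z - 3) + 7/4 = [(-z + 12)·(-12) − 21·(z - 3)] / [(-12)·(z - 3)] = -9(z + 9) / ((-12)(z - 3)).
So |(-z + 12)/(z - 3) + 7/4| = 9|z + 9| / (12·|z − 3|).
Restrict δ ≤ 6. Then |z + 9| < 6 gives |z − 3| = |(z + 9) + (-12)| ≥ 12 − 6 = 6.
Hence |(-z + 12)/(z - 3) + 7/4| < 9|z + 9|/(12·6) = (1/8)|z + 9|, which is < ε once |z + 9| < 8ε.
Take δ = min(6, 8ε). Then 0 < |z + 9| < δ forces both bounds, so |(-z + 12)/(z - 3) + 7/4| < ε.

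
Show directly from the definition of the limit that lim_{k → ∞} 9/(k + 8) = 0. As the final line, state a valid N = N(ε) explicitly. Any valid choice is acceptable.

Let ε > 0. For k ≥ 1, |9/(k + 8) − 0| = 9/(k + 8) ≤ 9/k.
We need 9/k < ε, i.e. k > 9/ε.
Take N = 9/ε. If k > N then |9/(k + 8)| ≤ 9/k < ε.

N = 9/ε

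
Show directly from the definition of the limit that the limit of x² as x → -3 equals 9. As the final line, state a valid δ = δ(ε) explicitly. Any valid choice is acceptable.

Let ε > 0. We seek δ > 0 with 0 < |x + 3| < δ ⇒ |x² − 9| < ε.
Factor: x² − 9 = (x + 3)(x - 3), so |x² − 9| = |x + 3|·|x - 3|.
Restrict δ ≤ 1. Then |x + 3| < 1 gives |x| < 4, so by the triangle inequality |x - 3| ≤ 4 + 3 = 7.
Hence |x² − 9| ≤ 7|x + 3|, which is < ε once |x + 3| < ε/7.
Take δ = min(1, ε/7). If 0 < |x + 3| < δ then both bounds hold and |x² − 9| ≤ 7|x + 3| < 7·(ε/7) = ε.

δ = min(1, ε/7)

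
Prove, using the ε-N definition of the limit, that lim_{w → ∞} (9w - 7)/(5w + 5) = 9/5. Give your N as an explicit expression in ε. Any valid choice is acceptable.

Let ε > 0 be given. We seek N > 0 such that w > N implies |(9w - 7)/(5w + 5) − (9/5)| < ε.
(9w - 7)/(5w + 5) − (9/5) = (5(9w - 7) − 9(5w + 5)) / (5(5w + 5)) = -80/(5(5w + 5)).
For w > 0 we have 5w + 5 > 5w, so |(9w - 7)/(5w + 5) − (9/5)| = 80/(5(5w + 5)) < 80/(5·5w) = (16/5)/w.
Thus |(9w - 7)/(5w + 5) − (9/5)| < ε whenever w > (16/5)/ε.
Take N = (16/5)/ε. If w > N then |(9w - 7)/(5w + 5) − (9/5)| < (16/5)/w < ε.

N = (16/5)/ε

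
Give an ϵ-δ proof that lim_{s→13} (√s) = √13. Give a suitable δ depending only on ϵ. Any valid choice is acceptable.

Suppose ϵ > 0. We want δ > 0 such that 0 < |s − 13| < δ implies |√s − √13| < ϵ.
Multiplying by the conjugate, |√s − √13| = |s − 13|/(√s + √13).
Restrict δ ≤ 13 so that |s − 13| < 13 forces s > 0, and then √s + √13 > √13.
Hence |√s − √13| < |s − 13|/√13, which is < ϵ once |s − 13| < √13·ϵ.
Take δ = min(13, √13·ϵ). If 0 < |s − 13| < δ then s > 0 and |√s − √13| < |s − 13|/√13 < ϵ.

δ = min(13, √13·ϵ)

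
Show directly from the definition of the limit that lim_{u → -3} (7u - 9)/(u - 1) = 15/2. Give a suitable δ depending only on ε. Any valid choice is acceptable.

δ = min(2, 4ε)

Fix ε > 0. We want δ > 0 with 0 < |u + 3| < δ ⇒ |(7u - 9)/(u - 1) − (15/2)| < ε.
Combining over a common denominator, (7u - 9)/(u - 1) − (15/2) = [(7u - 9)·(-4) − (-30)·(u - 1)] / [(-4)·(u - 1)] = 2(u + 3) / ((-4)(u - 1)).
So |(7u - 9)/(u - 1) − (15/2)| = 2|u + 3| / (4·|u − 1|).
Require δ ≤ 2, so |u − 1| ≥ |-4| − |u + 3| > 4 − 2 = 2.
Hence |(7u - 9)/(u - 1) − (15/2)| < 2|u + 3|/(4·2) = (1/4)|u + 3|, which is < ε once |u + 3| < 4ε.
Take δ = min(2, 4ε). Then 0 < |u + 3| < δ forces both bounds, so |(7u - 9)/(u - 1) − (15/2)| < ε.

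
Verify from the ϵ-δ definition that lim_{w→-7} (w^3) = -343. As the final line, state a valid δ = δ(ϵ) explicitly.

δ = min(1, ϵ/169)

Let ϵ > 0 be given. We seek δ > 0 with 0 < |w + 7| < δ ⇒ |w^3 + 343| < ϵ.
Factor: w^3 + 343 = (w + 7)(w^2 - 7w + 49), so |w^3 + 343| = |w + 7|·|w^2 - 7w + 49|.
Restrict δ ≤ 1. Then |w + 7| < 1 gives |w| < 8, so by the triangle inequality |w^2 - 7w + 49| ≤ 8^2 + 7·8 + 49 = 169.
Hence |w^3 + 343| ≤ 169|w + 7|, which is < ϵ once |w + 7| < ϵ/169.
Take δ = min(1, ϵ/169). If 0 < |w + 7| < δ then both bounds hold and |w^3 + 343| ≤ 169|w + 7| < 169·(ϵ/169) = ϵ.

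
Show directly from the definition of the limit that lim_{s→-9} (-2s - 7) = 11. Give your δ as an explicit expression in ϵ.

Fix ϵ > 0. We need δ > 0 so that 0 < |s + 9| < δ implies |(-2s - 7) − 11| < ϵ.
Since (-2s - 7) − 11 = -2(s + 9), we have |(-2s - 7) − 11| = 2|s + 9|.
Thus it suffices that |s + 9| < ϵ/2.
Take δ = ϵ/2. If 0 < |s + 9| < δ then |(-2s - 7) − 11| = 2|s + 9| < 2·(ϵ/2) = ϵ.

δ = ϵ/2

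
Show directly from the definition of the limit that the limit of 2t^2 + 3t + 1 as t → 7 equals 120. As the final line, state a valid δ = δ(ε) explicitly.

Fix ε > 0. We want δ > 0 such that 0 < |t − 7| < δ implies |(2t^2 + 3t + 1) − 120| < ε.
(2t^2 + 3t + 1) − 120 = 2t^2 + 3t - 119 = (t − 7)(2t + 17).
So |(2t^2 + 3t + 1) − 120| = |t − 7|·|2t + 17|.
Assume first that |t − 7| < 2, so |t| < 9. Then |2t + 17| ≤ 2·9 + 17 = 35.
Hence |(2t^2 + 3t + 1) − 120| ≤ 35|t − 7| < ε provided |t − 7| < ε/35.
Choosing δ = min(2, ε/35) ensures both conditions, hence |(2t^2 + 3t + 1) − 120| < ε.

δ = min(2, ε/35)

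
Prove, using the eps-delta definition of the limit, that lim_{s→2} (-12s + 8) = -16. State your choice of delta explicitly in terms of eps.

Let eps > 0 be given. We need delta > 0 so that 0 < |s − 2| < delta implies |(-12s + 8) + 16| < eps.
|(-12s + 8) + 16| = |-12s + 24| = 12|s − 2|.
Thus it suffices that |s − 2| < eps/12.
Choosing delta = eps/12 gives |(-12s + 8) + 16| = 12|s − 2| < eps whenever |s − 2| < delta.

delta = eps/12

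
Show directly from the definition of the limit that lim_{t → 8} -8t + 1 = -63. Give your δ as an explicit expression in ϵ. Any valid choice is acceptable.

Fix ϵ > 0. We need δ > 0 so that 0 < |t − 8| < δ implies |(-8t + 1) + 63| < ϵ.
|(-8t + 1) + 63| = |-8t + 64| = 8|t − 8|.
Thus it suffices that |t − 8| < ϵ/8.
Take δ = ϵ/8. If 0 < |t − 8| < δ then |(-8t + 1) + 63| = 8|t − 8| < 8·(ϵ/8) = ϵ.

δ = ϵ/8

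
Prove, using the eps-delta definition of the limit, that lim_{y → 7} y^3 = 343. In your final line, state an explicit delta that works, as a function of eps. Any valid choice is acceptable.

delta = min(2, eps/193)

Let eps > 0 be given. We seek delta > 0 with 0 < |y − 7| < delta ⇒ |y^3 − 343| < eps.
Factor: y^3 − 343 = (y − 7)(y^2 + 7y + 49), so |y^3 − 343| = |y − 7|·|y^2 + 7y + 49|.
Impose delta ≤ 2 so that |y| < 9; then |y^2 + 7y + 49| ≤ 193.
Hence |y^3 − 343| ≤ 193|y − 7|, which is < eps once |y − 7| < eps/193.
Take delta = min(2, eps/193). If 0 < |y − 7| < delta then both bounds hold and |y^3 − 343| ≤ 193|y − 7| < 193·(eps/193) = eps.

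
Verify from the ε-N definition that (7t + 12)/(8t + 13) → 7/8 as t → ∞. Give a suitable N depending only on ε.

Fix ε > 0. We seek N > 0 such that t > N implies |(7t + 12)/(8t + 13) − (7/8)| < ε.
(7t + 12)/(8t + 13) − (7/8) = (8(7t + 12) − 7(8t + 13)) / (8(8t + 13)) = 5/(8(8t + 13)).
For t > 0 we have 8t + 13 > 8t, so |(7t + 12)/(8t + 13) − (7/8)| = 5/(8(8t + 13)) < 5/(8·8t) = (5/64)/t.
Thus |(7t + 12)/(8t + 13) − (7/8)| < ε whenever t > (5/64)/ε.
Take N = (5/64)/ε. If t > N then |(7t + 12)/(8t + 13) − (7/8)| < (5/64)/t < ε.

N = (5/64)/ε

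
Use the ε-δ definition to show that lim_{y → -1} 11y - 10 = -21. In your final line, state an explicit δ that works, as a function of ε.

δ = ε/11

Suppose ε > 0. We need δ > 0 so that 0 < |y + 1| < δ implies |(11y - 10) + 21| < ε.
Since (11y - 10) + 21 = 11(y + 1), we have |(11y - 10) + 21| = 11|y + 1|.
So 11|y + 1| < ε exactly when |y + 1| < ε/11.
Take δ = ε/11. If 0 < |y + 1| < δ then |(11y - 10) + 21| = 11|y + 1| < 11·(ε/11) = ε.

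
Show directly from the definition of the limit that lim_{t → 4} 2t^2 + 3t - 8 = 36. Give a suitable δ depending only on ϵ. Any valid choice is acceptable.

δ = min(2, ϵ/23)

Fix ϵ > 0. We want δ > 0 such that 0 < |t − 4| < δ implies |(2t^2 + 3t - 8) − 36| < ϵ.
(2t^2 + 3t - 8) − 36 = 2t^2 + 3t - 44 = (t − 4)(2t + 11).
So |(2t^2 + 3t - 8) − 36| = |t − 4|·|2t + 11|.
Require δ ≤ 2. Then |t − 4| < 2 gives |t| < 6, and by the triangle inequality |2t + 11| ≤ 2·6 + 11 = 23.
Hence |(2t^2 + 3t - 8) − 36| ≤ 23|t − 4| < ϵ provided |t − 4| < ϵ/23.
Take δ = min(2, ϵ/23). Then 0 < |t − 4| < δ gives both |t − 4| < 2 and |t − 4| < ϵ/23, so |(2t^2 + 3t - 8) − 36| < ϵ.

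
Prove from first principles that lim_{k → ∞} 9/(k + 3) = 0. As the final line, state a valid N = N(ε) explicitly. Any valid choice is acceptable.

N = 9/ε

Let ε > 0. For k ≥ 1, |9/(k + 3) − 0| = 9/(k + 3) ≤ 9/k.
We need 9/k < ε, i.e. k > 9/ε.
Take N = 9/ε. If k > N then |9/(k + 3)| ≤ 9/k < ε.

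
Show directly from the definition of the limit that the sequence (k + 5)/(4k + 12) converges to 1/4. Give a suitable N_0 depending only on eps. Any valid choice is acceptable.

Let eps > 0. For k ≥ 1, |(k + 5)/(4k + 12) − (1/4)| = |8|/(4(4k + 12)) = 8/(4(4k + 12)).
Since 4k + 12 ≥ 4k for k ≥ 1, this is ≤ 8/(4·4k) = (1/2)/k.
So |(k + 5)/(4k + 12) − (1/4)| < eps whenever k > (1/2)/eps.
Take N_0 = (1/2)/eps. If k > N_0 then |(k + 5)/(4k + 12) − (1/4)| ≤ (1/2)/k < eps.

N_0 = (1/2)/eps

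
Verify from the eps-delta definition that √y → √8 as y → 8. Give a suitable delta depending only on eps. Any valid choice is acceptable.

Let eps > 0. We want delta > 0 such that 0 < |y − 8| < delta implies |√y − √8| < eps.
Rationalise: √y − √8 = (y − 8)/(√y + √8), so |√y − √8| = |y − 8|/(√y + √8).
Restrict delta ≤ 8 so that |y − 8| < 8 forces y > 0, and then √y + √8 > √8.
Hence |√y − √8| < |y − 8|/√8, which is < eps once |y − 8| < √8·eps.
Take delta = min(8, √8·eps). If 0 < |y − 8| < delta then y > 0 and |√y − √8| < |y − 8|/√8 < eps.

delta = min(8, √8·eps)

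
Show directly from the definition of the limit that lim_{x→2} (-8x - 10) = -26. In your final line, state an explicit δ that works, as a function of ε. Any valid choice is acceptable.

Suppose ε > 0. We need δ > 0 so that 0 < |x − 2| < δ implies |(-8x - 10) + 26| < ε.
|(-8x - 10) + 26| = |-8x + 16| = 8|x − 2|.
Thus it suffices that |x − 2| < ε/8.
Take δ = ε/8. If 0 < |x − 2| < δ then |(-8x - 10) + 26| = 8|x − 2| < 8·(ε/8) = ε.

δ = ε/8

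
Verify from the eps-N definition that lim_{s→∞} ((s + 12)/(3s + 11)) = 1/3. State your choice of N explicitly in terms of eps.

Suppose eps > 0. We seek N > 0 such that s > N implies |(s + 12)/(3s + 11) − (1/3)| < eps.
(s + 12)/(3s + 11) − (1/3) = (3(s + 12) − (3s + 11)) / (3(3s + 11)) = 25/(3(3s + 11)).
For s > 0 we have 3s + 11 > 3s, so |(s + 12)/(3s + 11) − (1/3)| = 25/(3(3s + 11)) < 25/(3·3s) = (25/9)/s.
Thus |(s + 12)/(3s + 11) − (1/3)| < eps whenever s > (25/9)/eps.
Take N = (25/9)/eps. If s > N then |(s + 12)/(3s + 11) − (1/3)| < (25/9)/s < eps.

N = (25/9)/eps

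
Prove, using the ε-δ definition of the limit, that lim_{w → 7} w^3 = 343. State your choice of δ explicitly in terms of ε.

δ = min(2, ε/193)

Suppose ε > 0. We seek δ > 0 with 0 < |w − 7| < δ ⇒ |w^3 − 343| < ε.
Factor: w^3 − 343 = (w − 7)(w^2 + 7w + 49), so |w^3 − 343| = |w − 7|·|w^2 + 7w + 49|.
Impose δ ≤ 2 so that |w| < 9; then |w^2 + 7w + 49| ≤ 193.
Hence |w^3 − 343| ≤ 193|w − 7|, which is < ε once |w − 7| < ε/193.
Take δ = min(2, ε/193). If 0 < |w − 7| < δ then both bounds hold and |w^3 − 343| ≤ 193|w − 7| < 193·(ε/193) = ε.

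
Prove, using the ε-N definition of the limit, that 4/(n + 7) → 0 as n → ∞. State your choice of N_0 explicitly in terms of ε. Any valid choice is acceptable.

Fix ε > 0. For n ≥ 1, |4/(n + 7) − 0| = 4/(n + 7) ≤ 4/n.
We need 4/n < ε, i.e. n > 4/ε.
Take N_0 = 4/ε. If n > N_0 then |4/(n + 7)| ≤ 4/n < ε.

N_0 = 4/ε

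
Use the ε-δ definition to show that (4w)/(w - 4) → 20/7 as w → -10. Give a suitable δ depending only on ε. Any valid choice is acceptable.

Suppose ε > 0. We want δ > 0 with 0 < |w + 10| < δ ⇒ |(4w)/(w - 4) − (20/7)| < ε.
Combining over a common denominator, (4w)/(w - 4) − (20/7) = [(4w)·(-14) − (-40)·(w - 4)] / [(-14)·(w - 4)] = -16(w + 10) / ((-14)(w - 4)).
So |(4w)/(w - 4) − (20/7)| = 16|w + 10| / (14·|w − 4|).
Restrict δ ≤ 7. Then |w + 10| < 7 gives |w − 4| = |(w + 10) + (-14)| ≥ 14 − 7 = 7.
Hence |(4w)/(w - 4) − (20/7)| < 16|w + 10|/(14·7) = (8/49)|w + 10|, which is < ε once |w + 10| < (49/8)ε.
Take δ = min(7, (49/8)ε). Then 0 < |w + 10| < δ forces both bounds, so |(4w)/(w - 4) − (20/7)| < ε.

δ = min(7, (49/8)ε)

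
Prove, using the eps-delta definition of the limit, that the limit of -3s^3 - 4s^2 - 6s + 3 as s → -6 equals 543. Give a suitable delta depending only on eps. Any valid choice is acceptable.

delta = min(1, eps/335)

Let eps > 0 be given. We want delta > 0 such that 0 < |s + 6| < delta implies |(-3s^3 - 4s^2 - 6s + 3) − 543| < eps.
(-3s^3 - 4s^2 - 6s + 3) − 543 = -3s^3 - 4s^2 - 6s - 540 = (s + 6)(-3s^2 + 14s - 90).
So |(-3s^3 - 4s^2 - 6s + 3) − 543| = |s + 6|·|-3s^2 + 14s - 90|.
Require delta ≤ 1. Then |s + 6| < 1 gives |s| < 7, and by the triangle inequality |-3s^2 + 14s - 90| ≤ 3·7^2 + 14·7 + 90 = 335.
Hence |(-3s^3 - 4s^2 - 6s + 3) − 543| ≤ 335|s + 6| < eps provided |s + 6| < eps/335.
Take delta = min(1, eps/335). Then 0 < |s + 6| < delta gives both |s + 6| < 1 and |s + 6| < eps/335, so |(-3s^3 - 4s^2 - 6s + 3) − 543| < eps.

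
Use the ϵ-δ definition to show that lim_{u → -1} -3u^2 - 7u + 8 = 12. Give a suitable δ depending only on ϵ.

Suppose ϵ > 0. We want δ > 0 such that 0 < |u + 1| < δ implies |(-3u^2 - 7u + 8) − 12| < ϵ.
(-3u^2 - 7u + 8) − 12 = -3u^2 - 7u - 4 = (u + 1)(-3u - 4).
So |(-3u^2 - 7u + 8) − 12| = |u + 1|·|-3u - 4|.
Require δ ≤ 1. Then |u + 1| < 1 gives |u| < 2, and by the triangle inequality |-3u - 4| ≤ 3·2 + 4 = 10.
Hence |(-3u^2 - 7u + 8) − 12| ≤ 10|u + 1| < ϵ provided |u + 1| < ϵ/10.
Take δ = min(1, ϵ/10). Then 0 < |u + 1| < δ gives both |u + 1| < 1 and |u + 1| < ϵ/10, so |(-3u^2 - 7u + 8) − 12| < ϵ.

δ = min(1, ϵ/10)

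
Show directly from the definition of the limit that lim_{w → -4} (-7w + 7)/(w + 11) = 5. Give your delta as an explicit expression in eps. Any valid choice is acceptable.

Fix eps > 0. We want delta > 0 with 0 < |w + 4| < delta ⇒ |(-7w + 7)/(w + 11) − 5| < eps.
Combining over a common denominator, (-7w + 7)/(w + 11) − 5 = [(-7w + 7)·7 − 35·(w + 11)] / [7·(w + 11)] = -84(w + 4) / (7(w + 11)).
So |(-7w + 7)/(w + 11) − 5| = 84|w + 4| / (7·|w + 11|).
Require delta ≤ 7/2, so |w + 11| ≥ |7| − |w + 4| > 7 − 7/2 = 7/2.
Hence |(-7w + 7)/(w + 11) − 5| < 84|w + 4|/(7·(7/2)) = (24/7)|w + 4|, which is < eps once |w + 4| < (7/24)eps.
Take delta = min(7/2, (7/24)eps). Then 0 < |w + 4| < delta forces both bounds, so |(-7w + 7)/(w + 11) − 5| < eps.

delta = min(7/2, (7/24)eps)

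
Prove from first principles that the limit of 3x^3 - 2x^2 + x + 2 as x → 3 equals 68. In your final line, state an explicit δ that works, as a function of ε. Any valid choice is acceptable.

δ = min(1, ε/98)

Let ε > 0. We want δ > 0 such that 0 < |x − 3| < δ implies |(3x^3 - 2x^2 + x + 2) − 68| < ε.
(3x^3 - 2x^2 + x + 2) − 68 = 3x^3 - 2x^2 + x - 66 = (x − 3)(3x^2 + 7x + 22).
So |(3x^3 - 2x^2 + x + 2) − 68| = |x − 3|·|3x^2 + 7x + 22|.
Assume first that |x − 3| < 1, so |x| < 4. Then |3x^2 + 7x + 22| ≤ 3·4^2 + 7·4 + 22 = 98.
Hence |(3x^3 - 2x^2 + x + 2) − 68| ≤ 98|x − 3| < ε provided |x − 3| < ε/98.
Take δ = min(1, ε/98). Then 0 < |x − 3| < δ gives both |x − 3| < 1 and |x − 3| < ε/98, so |(3x^3 - 2x^2 + x + 2) − 68| < ε.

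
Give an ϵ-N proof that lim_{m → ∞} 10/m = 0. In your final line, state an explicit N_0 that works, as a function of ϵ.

N_0 = 10/ϵ

Suppose ϵ > 0. For m ≥ 1, |10/m − 0| = 10/(m) ≤ 10/m.
We need 10/m < ϵ, i.e. m > 10/ϵ.
Take N_0 = 10/ϵ. If m > N_0 then |10/m| ≤ 10/m < ϵ.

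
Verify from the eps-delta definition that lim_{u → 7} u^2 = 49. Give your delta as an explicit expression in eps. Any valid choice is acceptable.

delta = min(1, eps/15)

Let eps > 0. We seek delta > 0 with 0 < |u − 7| < delta ⇒ |u^2 − 49| < eps.
Factor: u^2 − 49 = (u − 7)(u + 7), so |u^2 − 49| = |u − 7|·|u + 7|.
Restrict delta ≤ 1. Then |u − 7| < 1 gives |u| < 8, so by the triangle inequality |u + 7| ≤ 8 + 7 = 15.
Hence |u^2 − 49| ≤ 15|u − 7|, which is < eps once |u − 7| < eps/15.
Take delta = min(1, eps/15). If 0 < |u − 7| < delta then both bounds hold and |u^2 − 49| ≤ 15|u − 7| < 15·(eps/15) = eps.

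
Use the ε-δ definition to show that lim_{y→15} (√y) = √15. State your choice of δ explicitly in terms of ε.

δ = min(15, √15·ε)

Let ε > 0. We want δ > 0 such that 0 < |y − 15| < δ implies |√y − √15| < ε.
Rationalise: √y − √15 = (y − 15)/(√y + √15), so |√y − √15| = |y − 15|/(√y + √15).
Restrict δ ≤ 15 so that |y − 15| < 15 forces y > 0, and then √y + √15 > √15.
Hence |√y − √15| < |y − 15|/√15, which is < ε once |y − 15| < √15·ε.
Take δ = min(15, √15·ε). If 0 < |y − 15| < δ then y > 0 and |√y − √15| < |y − 15|/√15 < ε.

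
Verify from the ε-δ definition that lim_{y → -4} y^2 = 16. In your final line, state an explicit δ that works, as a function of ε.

Let ε > 0 be given. We seek δ > 0 with 0 < |y + 4| < δ ⇒ |y^2 − 16| < ε.
Factor: y^2 − 16 = (y + 4)(y - 4), so |y^2 − 16| = |y + 4|·|y - 4|.
Impose δ ≤ 1 so that |y| < 5; then |y - 4| ≤ 9.
Hence |y^2 − 16| ≤ 9|y + 4|, which is < ε once |y + 4| < ε/9.
Take δ = min(1, ε/9). If 0 < |y + 4| < δ then both bounds hold and |y^2 − 16| ≤ 9|y + 4| < 9·(ε/9) = ε.

δ = min(1, ε/9)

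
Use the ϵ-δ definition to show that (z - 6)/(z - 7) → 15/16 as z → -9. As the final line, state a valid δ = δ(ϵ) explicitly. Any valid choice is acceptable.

Let ϵ > 0 be given. We want δ > 0 with 0 < |z + 9| < δ ⇒ |(z - 6)/(z - 7) − (15/16)| < ϵ.
Combining over a common denominator, (z - 6)/(z - 7) − (15/16) = [(z - 6)·(-16) − (-15)·(z - 7)] / [(-16)·(z - 7)] = -1(z + 9) / ((-16)(z - 7)).
So |(z - 6)/(z - 7) − (15/16)| = |z + 9| / (16·|z − 7|).
Require δ ≤ 8, so |z − 7| ≥ |-16| − |z + 9| > 16 − 8 = 8.
Hence |(z - 6)/(z - 7) − (15/16)| < |z + 9|/(16·8) = (1/128)|z + 9|, which is < ϵ once |z + 9| < 128ϵ.
Take δ = min(8, 128ϵ). Then 0 < |z + 9| < δ forces both bounds, so |(z - 6)/(z - 7) − (15/16)| < ϵ.

δ = min(8, 128ϵ)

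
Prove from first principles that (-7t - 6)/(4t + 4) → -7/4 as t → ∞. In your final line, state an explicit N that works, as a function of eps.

Suppose eps > 0. We seek N > 0 such that t > N implies |(-7t - 6)/(4t + 4) + 7/4| < eps.
(-7t - 6)/(4t + 4) + 7/4 = (4(-7t - 6) − (-7)(4t + 4)) / (4(4t + 4)) = 4/(4(4t + 4)).
For t > 0 we have 4t + 4 > 4t, so |(-7t - 6)/(4t + 4) + 7/4| = 4/(4(4t + 4)) < 4/(4·4t) = (1/4)/t.
Thus |(-7t - 6)/(4t + 4) + 7/4| < eps whenever t > (1/4)/eps.
Take N = (1/4)/eps. If t > N then |(-7t - 6)/(4t + 4) + 7/4| < (1/4)/t < eps.

N = (1/4)/eps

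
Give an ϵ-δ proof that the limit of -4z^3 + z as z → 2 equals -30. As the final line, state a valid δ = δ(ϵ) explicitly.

δ = min(2, ϵ/111)

Let ϵ > 0 be given. We want δ > 0 such that 0 < |z − 2| < δ implies |(-4z^3 + z) + 30| < ϵ.
(-4z^3 + z) + 30 = -4z^3 + z + 30 = (z − 2)(-4z^2 - 8z - 15).
So |(-4z^3 + z) + 30| = |z − 2|·|-4z^2 - 8z - 15|.
Assume first that |z − 2| < 2, so |z| < 4. Then |-4z^2 - 8z - 15| ≤ 4·4^2 + 8·4 + 15 = 111.
Hence |(-4z^3 + z) + 30| ≤ 111|z − 2| < ϵ provided |z − 2| < ϵ/111.
Choosing δ = min(2, ϵ/111) ensures both conditions, hence |(-4z^3 + z) + 30| < ϵ.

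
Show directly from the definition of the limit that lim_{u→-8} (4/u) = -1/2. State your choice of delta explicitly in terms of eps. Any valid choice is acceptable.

Let eps > 0 be given. We seek delta > 0 such that 0 < |u + 8| < delta implies |4/u + 1/2| < eps.
|4/u + 1/2| = 4·|-8 − u|/(8·|u|) = 4|u + 8|/(8|u|).
Restrict delta ≤ 4. Then |u + 8| < 4 gives |u| > 4, so 8|u| > 32.
Then |4/u + 1/2| < 4|u + 8|/32, which is < eps when |u + 8| < 8eps.
Take delta = min(4, 8eps). Then 0 < |u + 8| < delta gives both |u + 8| < 4 and |u + 8| < 8eps, so |4/u + 1/2| < eps.

delta = min(4, 8eps)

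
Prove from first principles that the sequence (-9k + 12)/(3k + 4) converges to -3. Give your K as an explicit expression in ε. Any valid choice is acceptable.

K = 8/ε

Let ε > 0 be given. For k ≥ 1, |(-9k + 12)/(3k + 4) + 3| = |72|/(3(3k + 4)) = 72/(3(3k + 4)).
Since 3k + 4 ≥ 3k for k ≥ 1, this is ≤ 72/(3·3k) = 8/k.
So |(-9k + 12)/(3k + 4) + 3| < ε whenever k > 8/ε.
Take K = 8/ε. If k > K then |(-9k + 12)/(3k + 4) + 3| ≤ 8/k < ε.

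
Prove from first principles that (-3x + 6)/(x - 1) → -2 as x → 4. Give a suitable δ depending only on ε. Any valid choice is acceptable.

δ = min(3/2, (3/2)ε)

Let ε > 0 be given. We want δ > 0 with 0 < |x − 4| < δ ⇒ |(-3x + 6)/(x - 1) + 2| < ε.
Combining over a common denominator, (-3x + 6)/(x - 1) + 2 = [(-3x + 6)·3 − (-6)·(x - 1)] / [3·(x - 1)] = -3(x − 4) / (3(x - 1)).
So |(-3x + 6)/(x - 1) + 2| = 3|x − 4| / (3·|x − 1|).
Require δ ≤ 3/2, so |x − 1| ≥ |3| − |x − 4| > 3 − 3/2 = 3/2.
Hence |(-3x + 6)/(x - 1) + 2| < 3|x − 4|/(3·(3/2)) = (2/3)|x − 4|, which is < ε once |x − 4| < (3/2)ε.
Take δ = min(3/2, (3/2)ε). Then 0 < |x − 4| < δ forces both bounds, so |(-3x + 6)/(x - 1) + 2| < ε.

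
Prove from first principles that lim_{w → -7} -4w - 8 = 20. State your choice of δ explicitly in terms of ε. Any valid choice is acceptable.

Fix ε > 0. We need δ > 0 so that 0 < |w + 7| < δ implies |(-4w - 8) − 20| < ε.
Since (-4w - 8) − 20 = -4(w + 7), we have |(-4w - 8) − 20| = 4|w + 7|.
Thus it suffices that |w + 7| < ε/4.
Take δ = ε/4. If 0 < |w + 7| < δ then |(-4w - 8) − 20| = 4|w + 7| < 4·(ε/4) = ε.

δ = ε/4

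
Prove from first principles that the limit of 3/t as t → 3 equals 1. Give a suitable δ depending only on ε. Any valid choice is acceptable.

δ = min(3/2, (3/2)ε)

Fix ε > 0. We seek δ > 0 such that 0 < |t − 3| < δ implies |3/t − 1| < ε.
|3/t − 1| = 3·|3 − t|/(3·|t|) = 3|t − 3|/(3|t|).
Require δ ≤ 3/2 so that |t| > 3 − 3/2 = 3/2, hence 3|t| > 9/2.
Then |3/t − 1| < 3|t − 3|/(9/2), which is < ε when |t − 3| < (3/2)ε.
Take δ = min(3/2, (3/2)ε). Then 0 < |t − 3| < δ gives both |t − 3| < 3/2 and |t − 3| < (3/2)ε, so |3/t − 1| < ε.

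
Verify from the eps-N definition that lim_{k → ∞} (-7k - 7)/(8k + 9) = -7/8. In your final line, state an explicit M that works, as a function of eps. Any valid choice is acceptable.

M = (7/64)/eps

Let eps > 0. For k ≥ 1, |(-7k - 7)/(8k + 9) + 7/8| = |7|/(8(8k + 9)) = 7/(8(8k + 9)).
Since 8k + 9 ≥ 8k for k ≥ 1, this is ≤ 7/(8·8k) = (7/64)/k.
So |(-7k - 7)/(8k + 9) + 7/8| < eps whenever k > (7/64)/eps.
Take M = (7/64)/eps. If k > M then |(-7k - 7)/(8k + 9) + 7/8| ≤ (7/64)/k < eps.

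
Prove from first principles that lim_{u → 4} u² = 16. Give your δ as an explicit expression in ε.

Let ε > 0. We seek δ > 0 with 0 < |u − 4| < δ ⇒ |u² − 16| < ε.
Factor: u² − 16 = (u − 4)(u + 4), so |u² − 16| = |u − 4|·|u + 4|.
Impose δ ≤ 2 so that |u| < 6; then |u + 4| ≤ 10.
Hence |u² − 16| ≤ 10|u − 4|, which is < ε once |u − 4| < ε/10.
Take δ = min(2, ε/10). If 0 < |u − 4| < δ then both bounds hold and |u² − 16| ≤ 10|u − 4| < 10·(ε/10) = ε.

δ = min(2, ε/10)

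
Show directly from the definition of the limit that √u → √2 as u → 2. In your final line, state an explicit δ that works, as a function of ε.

Let ε > 0. We want δ > 0 such that 0 < |u − 2| < δ implies |√u − √2| < ε.
Rationalise: √u − √2 = (u − 2)/(√u + √2), so |√u − √2| = |u − 2|/(√u + √2).
Restrict δ ≤ 2 so that |u − 2| < 2 forces u > 0, and then √u + √2 > √2.
Hence |√u − √2| < |u − 2|/√2, which is < ε once |u − 2| < √2·ε.
Take δ = min(2, √2·ε). If 0 < |u − 2| < δ then u > 0 and |√u − √2| < |u − 2|/√2 < ε.

δ = min(2, √2·ε)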